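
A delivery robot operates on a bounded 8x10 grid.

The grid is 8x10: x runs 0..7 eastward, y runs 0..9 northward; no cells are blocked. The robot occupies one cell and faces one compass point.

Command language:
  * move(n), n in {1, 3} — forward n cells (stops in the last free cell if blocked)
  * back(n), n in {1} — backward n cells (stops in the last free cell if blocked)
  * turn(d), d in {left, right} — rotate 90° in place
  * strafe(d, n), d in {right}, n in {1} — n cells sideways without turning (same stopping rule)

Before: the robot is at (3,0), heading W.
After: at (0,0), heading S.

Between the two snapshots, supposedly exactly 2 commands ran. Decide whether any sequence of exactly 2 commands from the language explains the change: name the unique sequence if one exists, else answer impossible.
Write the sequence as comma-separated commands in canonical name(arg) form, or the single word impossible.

move(3), turn(left)

key: cell and facing (now S) both changed — the 2 commands mix motion and turning
from: at (3,0), heading W
t=1 move(3) ⇒ at (0,0), heading W
t=2 turn(left) ⇒ at (0,0), heading S
all 36 alternatives checked — unique.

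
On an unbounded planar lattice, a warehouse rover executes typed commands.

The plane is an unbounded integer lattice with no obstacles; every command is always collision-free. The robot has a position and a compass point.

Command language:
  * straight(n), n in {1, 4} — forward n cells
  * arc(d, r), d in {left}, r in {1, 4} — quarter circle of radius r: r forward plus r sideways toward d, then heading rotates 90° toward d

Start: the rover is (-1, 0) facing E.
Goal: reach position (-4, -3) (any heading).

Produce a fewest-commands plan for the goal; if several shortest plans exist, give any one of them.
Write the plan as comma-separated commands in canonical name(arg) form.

arc(left, 1), arc(left, 4), arc(left, 4), arc(left, 4)

initial: (-1, 0) facing E
step 1 (arc(left, 1)): (0, 1) facing N
step 2 (arc(left, 4)): (-4, 5) facing W
step 3 (arc(left, 4)): (-8, 1) facing S
step 4 (arc(left, 4)): (-4, -3) facing E
minimal: 4 command(s), checked below 4.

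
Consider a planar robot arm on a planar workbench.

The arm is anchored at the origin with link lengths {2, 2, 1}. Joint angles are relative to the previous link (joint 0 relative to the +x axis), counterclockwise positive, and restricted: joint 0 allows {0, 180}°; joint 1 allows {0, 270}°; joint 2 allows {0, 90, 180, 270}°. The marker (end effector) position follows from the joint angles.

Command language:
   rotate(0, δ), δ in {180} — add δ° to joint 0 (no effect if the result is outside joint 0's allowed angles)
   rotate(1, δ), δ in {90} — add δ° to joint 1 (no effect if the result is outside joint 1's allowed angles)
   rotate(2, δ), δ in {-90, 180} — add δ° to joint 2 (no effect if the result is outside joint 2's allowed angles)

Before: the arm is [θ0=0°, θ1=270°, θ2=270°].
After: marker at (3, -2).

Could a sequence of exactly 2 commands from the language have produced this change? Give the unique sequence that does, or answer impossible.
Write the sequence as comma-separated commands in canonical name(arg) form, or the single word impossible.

start: [θ0=0°, θ1=270°, θ2=270°]
1. rotate(2, -90) → [θ0=0°, θ1=270°, θ2=180°]
2. rotate(2, -90) → [θ0=0°, θ1=270°, θ2=90°]
no rival 2-sequence matches.

rotate(2, -90), rotate(2, -90)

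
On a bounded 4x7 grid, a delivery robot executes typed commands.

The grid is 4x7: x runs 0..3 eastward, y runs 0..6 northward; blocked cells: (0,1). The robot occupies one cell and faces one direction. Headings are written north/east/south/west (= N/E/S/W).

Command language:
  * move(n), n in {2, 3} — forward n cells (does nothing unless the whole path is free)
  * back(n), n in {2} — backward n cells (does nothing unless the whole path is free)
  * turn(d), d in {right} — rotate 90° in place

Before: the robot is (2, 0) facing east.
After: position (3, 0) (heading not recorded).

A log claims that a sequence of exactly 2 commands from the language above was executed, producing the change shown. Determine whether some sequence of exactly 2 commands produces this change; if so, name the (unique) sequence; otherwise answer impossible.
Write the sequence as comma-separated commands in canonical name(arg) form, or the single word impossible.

key: running move(3) before back(2) would end elsewhere — order is forced
start: (2, 0) facing east
1. back(2) → (0, 0) facing east
2. move(3) → (3, 0) facing east
no other 2-command option fits: unique.

back(2), move(3)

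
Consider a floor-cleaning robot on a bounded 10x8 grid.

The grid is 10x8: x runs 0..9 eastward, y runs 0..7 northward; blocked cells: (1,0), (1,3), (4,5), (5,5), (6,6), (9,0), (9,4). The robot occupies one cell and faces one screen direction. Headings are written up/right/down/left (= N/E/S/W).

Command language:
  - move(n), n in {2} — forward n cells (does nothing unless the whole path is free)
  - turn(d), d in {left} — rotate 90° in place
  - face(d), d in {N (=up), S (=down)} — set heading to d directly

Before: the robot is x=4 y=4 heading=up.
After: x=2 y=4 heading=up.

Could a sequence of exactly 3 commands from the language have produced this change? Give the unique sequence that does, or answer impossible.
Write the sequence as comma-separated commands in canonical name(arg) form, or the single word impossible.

key: heading stays N — rotations cancel among the 3 commands
initial: x=4 y=4 heading=up
1. turn(left) → x=4 y=4 heading=left
2. move(2) → x=2 y=4 heading=left
3. face(N) → x=2 y=4 heading=up
uniquely the one of 64 3-step routes that fits.

turn(left), move(2), face(N)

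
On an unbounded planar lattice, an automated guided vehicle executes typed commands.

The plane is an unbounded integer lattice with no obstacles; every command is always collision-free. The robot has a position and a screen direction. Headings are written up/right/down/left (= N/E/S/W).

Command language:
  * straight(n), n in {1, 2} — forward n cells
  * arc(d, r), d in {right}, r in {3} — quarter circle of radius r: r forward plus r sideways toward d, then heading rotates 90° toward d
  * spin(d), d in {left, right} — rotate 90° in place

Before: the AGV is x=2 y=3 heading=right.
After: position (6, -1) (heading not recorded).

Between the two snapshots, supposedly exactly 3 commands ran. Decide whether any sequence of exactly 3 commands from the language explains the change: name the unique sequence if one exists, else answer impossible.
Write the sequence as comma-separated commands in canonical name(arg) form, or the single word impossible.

straight(1), arc(right, 3), straight(1)

from: x=2 y=3 heading=right
[1] after straight(1): x=3 y=3 heading=right
[2] after arc(right, 3): x=6 y=0 heading=down
[3] after straight(1): x=6 y=-1 heading=down
no other 3-command option fits: unique.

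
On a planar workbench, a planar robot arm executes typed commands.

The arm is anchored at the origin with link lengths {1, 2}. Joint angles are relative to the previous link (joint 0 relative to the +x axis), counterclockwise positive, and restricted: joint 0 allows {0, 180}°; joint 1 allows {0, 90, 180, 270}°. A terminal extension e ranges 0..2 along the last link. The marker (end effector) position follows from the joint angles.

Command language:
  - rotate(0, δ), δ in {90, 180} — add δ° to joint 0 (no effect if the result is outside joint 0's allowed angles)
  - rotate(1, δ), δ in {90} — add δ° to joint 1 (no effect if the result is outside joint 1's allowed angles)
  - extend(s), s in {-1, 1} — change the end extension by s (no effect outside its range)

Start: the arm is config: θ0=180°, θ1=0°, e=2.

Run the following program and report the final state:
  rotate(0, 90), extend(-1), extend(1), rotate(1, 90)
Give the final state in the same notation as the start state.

start: config: θ0=180°, θ1=0°, e=2
1. rotate(0, 90) → config: θ0=180°, θ1=0°, e=2
2. extend(-1) → config: θ0=180°, θ1=0°, e=1
3. extend(1) → config: θ0=180°, θ1=0°, e=2
4. rotate(1, 90) → config: θ0=180°, θ1=90°, e=2

config: θ0=180°, θ1=90°, e=2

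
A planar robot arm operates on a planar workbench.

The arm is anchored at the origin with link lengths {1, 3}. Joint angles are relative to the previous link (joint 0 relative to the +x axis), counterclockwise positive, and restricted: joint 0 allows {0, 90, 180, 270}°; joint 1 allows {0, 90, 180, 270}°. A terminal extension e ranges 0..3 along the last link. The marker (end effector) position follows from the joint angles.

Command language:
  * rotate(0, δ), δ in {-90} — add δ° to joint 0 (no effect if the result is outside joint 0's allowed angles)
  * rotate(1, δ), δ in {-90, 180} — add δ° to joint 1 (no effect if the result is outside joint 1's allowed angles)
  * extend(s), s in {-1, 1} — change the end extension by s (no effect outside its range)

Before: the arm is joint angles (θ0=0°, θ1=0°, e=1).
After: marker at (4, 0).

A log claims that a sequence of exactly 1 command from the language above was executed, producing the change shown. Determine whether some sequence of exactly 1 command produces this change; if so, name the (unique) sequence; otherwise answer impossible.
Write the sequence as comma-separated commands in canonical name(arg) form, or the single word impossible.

extend(-1)

from: joint angles (θ0=0°, θ1=0°, e=1)
1. extend(-1) → joint angles (θ0=0°, θ1=0°, e=0)
all 5 alternatives checked — unique.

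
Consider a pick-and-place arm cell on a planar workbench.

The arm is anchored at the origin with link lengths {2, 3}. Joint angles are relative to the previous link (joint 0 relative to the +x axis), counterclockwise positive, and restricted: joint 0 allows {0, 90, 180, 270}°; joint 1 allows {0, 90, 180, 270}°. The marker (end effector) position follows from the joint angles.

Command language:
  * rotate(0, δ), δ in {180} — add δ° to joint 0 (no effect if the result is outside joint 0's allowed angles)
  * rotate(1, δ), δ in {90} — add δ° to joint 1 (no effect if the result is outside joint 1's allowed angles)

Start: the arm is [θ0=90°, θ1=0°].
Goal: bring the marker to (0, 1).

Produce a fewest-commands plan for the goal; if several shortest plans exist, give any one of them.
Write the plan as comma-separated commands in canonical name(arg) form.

rotate(0, 180), rotate(1, 90), rotate(1, 90)

initial: [θ0=90°, θ1=0°]
step 1 (rotate(0, 180)): [θ0=270°, θ1=0°]
step 2 (rotate(1, 90)): [θ0=270°, θ1=90°]
step 3 (rotate(1, 90)): [θ0=270°, θ1=180°]
no 2-step plan works, so 3 is optimal.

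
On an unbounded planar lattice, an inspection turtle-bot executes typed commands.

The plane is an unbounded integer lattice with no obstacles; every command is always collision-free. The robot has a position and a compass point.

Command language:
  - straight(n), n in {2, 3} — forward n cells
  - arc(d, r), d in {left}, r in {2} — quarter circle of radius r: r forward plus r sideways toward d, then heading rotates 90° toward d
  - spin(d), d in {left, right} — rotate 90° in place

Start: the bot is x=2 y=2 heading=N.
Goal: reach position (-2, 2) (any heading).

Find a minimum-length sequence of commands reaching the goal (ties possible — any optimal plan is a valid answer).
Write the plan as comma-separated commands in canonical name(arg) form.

arc(left, 2), arc(left, 2)

begin: x=2 y=2 heading=N
1. arc(left, 2) → x=0 y=4 heading=W
2. arc(left, 2) → x=-2 y=2 heading=S
no 1-step plan works, so 2 is optimal.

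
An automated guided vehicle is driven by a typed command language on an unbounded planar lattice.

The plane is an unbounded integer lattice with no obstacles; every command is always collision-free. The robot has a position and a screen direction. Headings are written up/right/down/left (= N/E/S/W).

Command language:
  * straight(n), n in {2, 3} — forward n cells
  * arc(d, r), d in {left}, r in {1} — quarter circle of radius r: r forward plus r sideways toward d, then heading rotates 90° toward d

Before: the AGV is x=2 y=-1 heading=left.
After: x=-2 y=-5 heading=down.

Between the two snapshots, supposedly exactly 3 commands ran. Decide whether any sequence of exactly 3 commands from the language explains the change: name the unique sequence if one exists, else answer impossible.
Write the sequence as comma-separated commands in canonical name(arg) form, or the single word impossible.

key: position moved to (-2,-5) AND the heading swung to S — translation plus rotation needed
t0: x=2 y=-1 heading=left
t=1 straight(3) ⇒ x=-1 y=-1 heading=left
t=2 arc(left, 1) ⇒ x=-2 y=-2 heading=down
t=3 straight(3) ⇒ x=-2 y=-5 heading=down
no rival 3-sequence matches.

straight(3), arc(left, 1), straight(3)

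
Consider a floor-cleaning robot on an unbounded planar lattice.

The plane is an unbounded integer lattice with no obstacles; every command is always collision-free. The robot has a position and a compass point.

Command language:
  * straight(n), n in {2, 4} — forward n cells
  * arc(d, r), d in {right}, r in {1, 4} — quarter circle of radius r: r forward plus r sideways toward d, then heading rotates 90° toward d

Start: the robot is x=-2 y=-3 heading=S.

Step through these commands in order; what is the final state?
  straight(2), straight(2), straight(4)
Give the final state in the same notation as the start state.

from: x=-2 y=-3 heading=S
1. straight(2) → x=-2 y=-5 heading=S
2. straight(2) → x=-2 y=-7 heading=S
3. straight(4) → x=-2 y=-11 heading=S

x=-2 y=-11 heading=S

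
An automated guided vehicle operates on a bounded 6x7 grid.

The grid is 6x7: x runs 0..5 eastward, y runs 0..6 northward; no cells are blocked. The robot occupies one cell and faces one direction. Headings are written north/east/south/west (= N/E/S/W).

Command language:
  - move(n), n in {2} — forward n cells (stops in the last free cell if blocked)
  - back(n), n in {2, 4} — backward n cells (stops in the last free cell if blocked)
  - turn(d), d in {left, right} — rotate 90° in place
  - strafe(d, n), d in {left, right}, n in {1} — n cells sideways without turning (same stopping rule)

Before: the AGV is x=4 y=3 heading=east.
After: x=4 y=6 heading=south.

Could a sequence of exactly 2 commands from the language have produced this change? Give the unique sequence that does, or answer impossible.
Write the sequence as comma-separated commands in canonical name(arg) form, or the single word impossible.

key: position moved to (4,6) AND the heading swung to S — translation plus rotation needed
initial: x=4 y=3 heading=east
step 1 (turn(right)): x=4 y=3 heading=south
step 2 (back(4)): x=4 y=6 heading=south
no rival 2-sequence matches.

turn(right), back(4)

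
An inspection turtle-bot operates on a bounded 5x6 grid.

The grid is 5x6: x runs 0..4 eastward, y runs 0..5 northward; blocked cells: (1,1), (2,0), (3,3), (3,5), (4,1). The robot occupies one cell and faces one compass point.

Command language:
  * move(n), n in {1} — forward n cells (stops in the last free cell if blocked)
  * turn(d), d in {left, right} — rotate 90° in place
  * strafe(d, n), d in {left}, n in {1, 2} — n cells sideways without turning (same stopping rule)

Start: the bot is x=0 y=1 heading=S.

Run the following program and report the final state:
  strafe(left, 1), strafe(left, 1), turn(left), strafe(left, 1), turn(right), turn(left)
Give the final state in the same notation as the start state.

initial: x=0 y=1 heading=S
[1] after strafe(left, 1): x=0 y=1 heading=S
[2] after strafe(left, 1): x=0 y=1 heading=S
[3] after turn(left): x=0 y=1 heading=E
[4] after strafe(left, 1): x=0 y=2 heading=E
[5] after turn(right): x=0 y=2 heading=S
[6] after turn(left): x=0 y=2 heading=E

x=0 y=2 heading=E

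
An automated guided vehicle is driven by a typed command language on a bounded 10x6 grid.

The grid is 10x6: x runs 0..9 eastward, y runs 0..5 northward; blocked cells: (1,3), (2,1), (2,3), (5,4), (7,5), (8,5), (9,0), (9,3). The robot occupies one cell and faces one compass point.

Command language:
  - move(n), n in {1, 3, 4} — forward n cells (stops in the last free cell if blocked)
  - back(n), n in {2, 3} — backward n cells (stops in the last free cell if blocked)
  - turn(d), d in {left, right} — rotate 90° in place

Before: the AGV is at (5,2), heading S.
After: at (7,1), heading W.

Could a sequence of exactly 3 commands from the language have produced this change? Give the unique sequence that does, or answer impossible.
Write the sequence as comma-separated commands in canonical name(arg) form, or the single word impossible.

move(1), turn(right), back(2)

key: position moved to (7,1) AND the heading swung to W — translation plus rotation needed
begin: at (5,2), heading S
[1] after move(1): at (5,1), heading S
[2] after turn(right): at (5,1), heading W
[3] after back(2): at (7,1), heading W
no other 3-command option fits: unique.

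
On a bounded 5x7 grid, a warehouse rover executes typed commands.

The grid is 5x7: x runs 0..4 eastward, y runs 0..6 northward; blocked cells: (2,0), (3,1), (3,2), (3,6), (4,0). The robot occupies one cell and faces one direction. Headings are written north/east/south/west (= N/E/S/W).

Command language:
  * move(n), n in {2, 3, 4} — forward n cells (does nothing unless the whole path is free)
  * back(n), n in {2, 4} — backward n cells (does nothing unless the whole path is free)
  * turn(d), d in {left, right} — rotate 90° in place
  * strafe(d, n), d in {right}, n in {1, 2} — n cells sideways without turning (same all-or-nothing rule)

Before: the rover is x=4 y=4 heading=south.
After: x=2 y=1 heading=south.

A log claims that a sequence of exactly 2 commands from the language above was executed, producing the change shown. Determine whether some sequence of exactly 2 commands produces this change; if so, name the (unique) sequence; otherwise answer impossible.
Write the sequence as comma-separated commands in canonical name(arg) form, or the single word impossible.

strafe(right, 2), move(3)

key: still facing S at the end — nothing in the sequence rotates
initial: x=4 y=4 heading=south
1. strafe(right, 2) → x=2 y=4 heading=south
2. move(3) → x=2 y=1 heading=south
no other 2-command option fits: unique.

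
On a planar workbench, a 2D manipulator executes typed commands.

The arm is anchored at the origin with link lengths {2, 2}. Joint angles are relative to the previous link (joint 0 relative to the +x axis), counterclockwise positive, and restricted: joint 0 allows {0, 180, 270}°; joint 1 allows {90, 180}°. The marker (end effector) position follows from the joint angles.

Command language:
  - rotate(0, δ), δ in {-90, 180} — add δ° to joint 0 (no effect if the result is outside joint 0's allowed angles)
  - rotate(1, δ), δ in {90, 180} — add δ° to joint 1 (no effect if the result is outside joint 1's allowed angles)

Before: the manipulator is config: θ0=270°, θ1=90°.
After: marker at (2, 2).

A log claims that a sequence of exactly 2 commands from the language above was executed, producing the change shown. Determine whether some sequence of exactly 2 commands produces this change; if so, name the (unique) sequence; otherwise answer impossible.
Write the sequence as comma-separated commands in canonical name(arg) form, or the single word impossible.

rotate(0, -90), rotate(0, 180)

key: running rotate(0, 180) before rotate(0, -90) would end elsewhere — order is forced
initial: config: θ0=270°, θ1=90°
1. rotate(0, -90) → config: θ0=180°, θ1=90°
2. rotate(0, 180) → config: θ0=0°, θ1=90°
no other 2-command option fits: unique.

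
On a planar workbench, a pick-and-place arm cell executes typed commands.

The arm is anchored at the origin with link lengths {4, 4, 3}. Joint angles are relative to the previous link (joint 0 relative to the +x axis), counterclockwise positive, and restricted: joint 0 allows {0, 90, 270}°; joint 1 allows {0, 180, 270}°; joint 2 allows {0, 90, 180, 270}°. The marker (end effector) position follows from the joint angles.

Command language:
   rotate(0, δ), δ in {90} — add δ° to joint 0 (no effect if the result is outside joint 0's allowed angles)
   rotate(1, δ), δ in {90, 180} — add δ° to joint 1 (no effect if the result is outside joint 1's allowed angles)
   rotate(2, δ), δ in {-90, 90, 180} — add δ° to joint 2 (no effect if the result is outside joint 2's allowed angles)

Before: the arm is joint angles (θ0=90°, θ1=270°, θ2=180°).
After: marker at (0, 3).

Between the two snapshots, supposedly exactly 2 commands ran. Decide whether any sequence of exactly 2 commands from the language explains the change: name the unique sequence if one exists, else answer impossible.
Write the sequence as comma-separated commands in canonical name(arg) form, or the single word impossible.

rotate(1, 90), rotate(1, 180)

key: running rotate(1, 180) before rotate(1, 90) would end elsewhere — order is forced
initial: joint angles (θ0=90°, θ1=270°, θ2=180°)
t=1 rotate(1, 90) ⇒ joint angles (θ0=90°, θ1=0°, θ2=180°)
t=2 rotate(1, 180) ⇒ joint angles (θ0=90°, θ1=180°, θ2=180°)
all 36 alternatives checked — unique.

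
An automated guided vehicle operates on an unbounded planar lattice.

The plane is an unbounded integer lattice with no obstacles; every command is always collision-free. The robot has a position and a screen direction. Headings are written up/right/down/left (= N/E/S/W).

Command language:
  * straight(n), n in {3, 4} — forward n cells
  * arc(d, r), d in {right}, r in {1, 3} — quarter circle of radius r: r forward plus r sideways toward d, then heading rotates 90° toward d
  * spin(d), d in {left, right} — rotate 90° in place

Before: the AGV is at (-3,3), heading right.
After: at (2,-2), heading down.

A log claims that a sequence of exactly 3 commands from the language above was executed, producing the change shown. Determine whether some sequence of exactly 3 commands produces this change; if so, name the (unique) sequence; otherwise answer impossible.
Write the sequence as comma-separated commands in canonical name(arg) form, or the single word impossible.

straight(4), arc(right, 1), straight(4)

key: cell and facing (now S) both changed — the 3 commands mix motion and turning
t0: at (-3,3), heading right
step 1 (straight(4)): at (1,3), heading right
step 2 (arc(right, 1)): at (2,2), heading down
step 3 (straight(4)): at (2,-2), heading down
no other 3-command option fits: unique.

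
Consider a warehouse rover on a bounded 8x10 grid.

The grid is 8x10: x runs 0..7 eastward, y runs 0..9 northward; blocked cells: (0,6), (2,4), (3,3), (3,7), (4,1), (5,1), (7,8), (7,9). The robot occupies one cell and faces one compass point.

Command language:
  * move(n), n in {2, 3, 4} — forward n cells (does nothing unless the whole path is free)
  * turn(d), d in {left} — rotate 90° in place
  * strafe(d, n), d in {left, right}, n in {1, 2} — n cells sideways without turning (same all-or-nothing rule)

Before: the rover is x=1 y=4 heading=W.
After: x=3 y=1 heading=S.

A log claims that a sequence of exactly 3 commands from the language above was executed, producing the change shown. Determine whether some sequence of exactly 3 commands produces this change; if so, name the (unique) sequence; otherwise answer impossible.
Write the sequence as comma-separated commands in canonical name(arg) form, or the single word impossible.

turn(left), move(3), strafe(left, 2)

key: position moved to (3,1) AND the heading swung to S — translation plus rotation needed
begin: x=1 y=4 heading=W
step 1 (turn(left)): x=1 y=4 heading=S
step 2 (move(3)): x=1 y=1 heading=S
step 3 (strafe(left, 2)): x=3 y=1 heading=S
all 512 alternatives checked — unique.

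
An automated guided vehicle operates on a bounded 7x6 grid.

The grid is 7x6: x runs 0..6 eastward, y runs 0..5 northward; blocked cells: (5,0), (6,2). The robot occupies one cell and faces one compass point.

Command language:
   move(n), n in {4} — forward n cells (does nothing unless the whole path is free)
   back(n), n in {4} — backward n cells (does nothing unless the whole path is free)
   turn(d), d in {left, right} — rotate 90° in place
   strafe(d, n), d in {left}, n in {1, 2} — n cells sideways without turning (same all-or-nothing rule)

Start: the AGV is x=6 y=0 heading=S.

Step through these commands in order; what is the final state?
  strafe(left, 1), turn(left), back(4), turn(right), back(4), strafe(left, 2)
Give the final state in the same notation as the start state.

x=6 y=0 heading=S

begin: x=6 y=0 heading=S
step 1 (strafe(left, 1)): x=6 y=0 heading=S
step 2 (turn(left)): x=6 y=0 heading=E
step 3 (back(4)): x=6 y=0 heading=E
step 4 (turn(right)): x=6 y=0 heading=S
step 5 (back(4)): x=6 y=0 heading=S
step 6 (strafe(left, 2)): x=6 y=0 heading=S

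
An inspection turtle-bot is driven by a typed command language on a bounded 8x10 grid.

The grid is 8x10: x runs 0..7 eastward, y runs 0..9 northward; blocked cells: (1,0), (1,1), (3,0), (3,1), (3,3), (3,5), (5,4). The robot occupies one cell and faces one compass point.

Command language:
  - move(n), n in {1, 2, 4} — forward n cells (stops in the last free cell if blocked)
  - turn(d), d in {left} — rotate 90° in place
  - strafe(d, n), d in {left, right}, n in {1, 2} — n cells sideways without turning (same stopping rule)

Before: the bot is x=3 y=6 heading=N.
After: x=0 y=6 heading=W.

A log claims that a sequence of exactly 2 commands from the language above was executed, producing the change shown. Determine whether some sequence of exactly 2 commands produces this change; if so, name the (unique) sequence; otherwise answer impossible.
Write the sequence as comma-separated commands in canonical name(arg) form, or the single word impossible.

key: running move(4) before turn(left) would end elsewhere — order is forced
from: x=3 y=6 heading=N
[1] after turn(left): x=3 y=6 heading=W
[2] after move(4): x=0 y=6 heading=W
all 64 alternatives checked — unique.

turn(left), move(4)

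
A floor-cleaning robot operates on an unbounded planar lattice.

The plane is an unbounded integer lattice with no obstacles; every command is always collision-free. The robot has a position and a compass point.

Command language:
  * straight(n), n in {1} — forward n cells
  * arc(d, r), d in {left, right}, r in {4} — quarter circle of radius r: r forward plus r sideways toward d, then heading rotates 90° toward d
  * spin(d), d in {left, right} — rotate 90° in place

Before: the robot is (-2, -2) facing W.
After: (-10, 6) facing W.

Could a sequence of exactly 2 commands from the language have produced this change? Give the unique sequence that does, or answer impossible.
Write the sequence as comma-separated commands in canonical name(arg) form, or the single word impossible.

arc(right, 4), arc(left, 4)

key: order matters: swapping arc(right, 4) and arc(left, 4) lands elsewhere
t0: (-2, -2) facing W
1. arc(right, 4) → (-6, 2) facing N
2. arc(left, 4) → (-10, 6) facing W
no rival 2-sequence matches.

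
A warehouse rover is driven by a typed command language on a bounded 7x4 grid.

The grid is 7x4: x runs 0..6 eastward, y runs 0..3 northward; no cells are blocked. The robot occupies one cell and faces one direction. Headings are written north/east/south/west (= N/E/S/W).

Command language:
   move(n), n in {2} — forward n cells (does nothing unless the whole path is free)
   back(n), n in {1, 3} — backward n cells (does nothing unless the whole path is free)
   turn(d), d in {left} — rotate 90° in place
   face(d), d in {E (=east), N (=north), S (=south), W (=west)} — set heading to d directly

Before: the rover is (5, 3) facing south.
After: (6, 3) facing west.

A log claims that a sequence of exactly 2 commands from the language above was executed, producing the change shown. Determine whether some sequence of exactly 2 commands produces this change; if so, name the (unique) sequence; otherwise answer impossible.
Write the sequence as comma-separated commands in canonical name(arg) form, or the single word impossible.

key: order matters: swapping face(W) and back(1) lands elsewhere
begin: (5, 3) facing south
[1] after face(W): (5, 3) facing west
[2] after back(1): (6, 3) facing west
no other 2-command option fits: unique.

face(W), back(1)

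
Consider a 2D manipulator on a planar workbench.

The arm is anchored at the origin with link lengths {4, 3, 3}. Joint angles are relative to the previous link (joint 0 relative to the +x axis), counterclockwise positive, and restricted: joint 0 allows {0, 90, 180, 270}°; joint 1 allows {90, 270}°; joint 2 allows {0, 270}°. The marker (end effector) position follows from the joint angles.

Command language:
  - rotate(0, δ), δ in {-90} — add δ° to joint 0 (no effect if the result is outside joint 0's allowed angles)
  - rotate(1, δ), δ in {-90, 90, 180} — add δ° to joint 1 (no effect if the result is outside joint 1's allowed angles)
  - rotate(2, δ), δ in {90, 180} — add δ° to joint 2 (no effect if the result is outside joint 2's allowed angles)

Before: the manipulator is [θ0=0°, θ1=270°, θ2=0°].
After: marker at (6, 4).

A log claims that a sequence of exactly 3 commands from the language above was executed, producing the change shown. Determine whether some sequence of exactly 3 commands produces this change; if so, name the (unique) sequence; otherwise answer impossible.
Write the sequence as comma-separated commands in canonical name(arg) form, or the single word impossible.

begin: [θ0=0°, θ1=270°, θ2=0°]
t=1 rotate(0, -90) ⇒ [θ0=270°, θ1=270°, θ2=0°]
t=2 rotate(0, -90) ⇒ [θ0=180°, θ1=270°, θ2=0°]
t=3 rotate(0, -90) ⇒ [θ0=90°, θ1=270°, θ2=0°]
uniquely the one of 216 3-step routes that fits.

rotate(0, -90), rotate(0, -90), rotate(0, -90)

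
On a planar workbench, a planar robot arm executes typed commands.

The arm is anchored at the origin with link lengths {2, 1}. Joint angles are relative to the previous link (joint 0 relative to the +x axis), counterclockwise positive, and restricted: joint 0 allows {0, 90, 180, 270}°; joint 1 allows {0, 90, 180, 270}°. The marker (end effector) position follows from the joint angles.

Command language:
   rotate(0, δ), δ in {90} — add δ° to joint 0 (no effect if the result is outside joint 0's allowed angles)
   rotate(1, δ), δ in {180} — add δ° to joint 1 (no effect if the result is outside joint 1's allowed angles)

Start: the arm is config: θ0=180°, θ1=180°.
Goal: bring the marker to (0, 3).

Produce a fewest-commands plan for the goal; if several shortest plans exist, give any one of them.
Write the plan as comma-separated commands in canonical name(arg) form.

rotate(0, 90), rotate(0, 90), rotate(0, 90), rotate(1, 180)

start: config: θ0=180°, θ1=180°
[1] after rotate(0, 90): config: θ0=270°, θ1=180°
[2] after rotate(0, 90): config: θ0=0°, θ1=180°
[3] after rotate(0, 90): config: θ0=90°, θ1=180°
[4] after rotate(1, 180): config: θ0=90°, θ1=0°
nothing shorter than 4 reaches the goal.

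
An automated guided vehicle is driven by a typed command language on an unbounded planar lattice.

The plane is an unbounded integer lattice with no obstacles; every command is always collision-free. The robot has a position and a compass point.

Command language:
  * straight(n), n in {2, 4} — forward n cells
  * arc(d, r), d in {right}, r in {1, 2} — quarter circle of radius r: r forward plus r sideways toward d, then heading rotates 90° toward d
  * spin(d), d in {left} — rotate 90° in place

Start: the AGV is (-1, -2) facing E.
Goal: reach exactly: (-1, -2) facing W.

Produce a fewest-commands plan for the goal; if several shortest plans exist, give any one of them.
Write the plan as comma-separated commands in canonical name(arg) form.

spin(left), spin(left)

start: (-1, -2) facing E
1. spin(left) → (-1, -2) facing N
2. spin(left) → (-1, -2) facing W
shorter routes all fall short; 2 is best.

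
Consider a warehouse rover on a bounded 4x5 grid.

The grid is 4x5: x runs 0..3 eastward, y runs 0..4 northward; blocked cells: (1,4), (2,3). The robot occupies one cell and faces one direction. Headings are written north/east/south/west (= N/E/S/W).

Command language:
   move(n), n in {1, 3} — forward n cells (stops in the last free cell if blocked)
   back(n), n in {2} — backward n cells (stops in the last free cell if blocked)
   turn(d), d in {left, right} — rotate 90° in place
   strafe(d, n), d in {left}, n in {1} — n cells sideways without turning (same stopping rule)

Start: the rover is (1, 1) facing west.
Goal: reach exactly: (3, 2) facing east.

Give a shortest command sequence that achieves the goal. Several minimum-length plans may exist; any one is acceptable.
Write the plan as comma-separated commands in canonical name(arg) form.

turn(right), turn(right), strafe(left, 1), move(3)

begin: (1, 1) facing west
[1] after turn(right): (1, 1) facing north
[2] after turn(right): (1, 1) facing east
[3] after strafe(left, 1): (1, 2) facing east
[4] after move(3): (3, 2) facing east
nothing shorter than 4 reaches the goal.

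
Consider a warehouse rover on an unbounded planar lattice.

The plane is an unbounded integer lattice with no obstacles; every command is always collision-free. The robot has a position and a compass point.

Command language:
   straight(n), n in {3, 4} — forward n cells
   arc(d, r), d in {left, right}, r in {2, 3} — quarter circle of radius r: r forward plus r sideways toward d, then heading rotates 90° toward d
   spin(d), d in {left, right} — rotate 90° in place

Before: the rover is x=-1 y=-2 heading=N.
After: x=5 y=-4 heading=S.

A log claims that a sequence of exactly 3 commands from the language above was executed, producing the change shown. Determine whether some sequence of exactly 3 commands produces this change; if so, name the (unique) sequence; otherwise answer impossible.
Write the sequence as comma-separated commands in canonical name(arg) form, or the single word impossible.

key: cell and facing (now S) both changed — the 3 commands mix motion and turning
t0: x=-1 y=-2 heading=N
1. spin(right) → x=-1 y=-2 heading=E
2. straight(4) → x=3 y=-2 heading=E
3. arc(right, 2) → x=5 y=-4 heading=S
no rival 3-sequence matches.

spin(right), straight(4), arc(right, 2)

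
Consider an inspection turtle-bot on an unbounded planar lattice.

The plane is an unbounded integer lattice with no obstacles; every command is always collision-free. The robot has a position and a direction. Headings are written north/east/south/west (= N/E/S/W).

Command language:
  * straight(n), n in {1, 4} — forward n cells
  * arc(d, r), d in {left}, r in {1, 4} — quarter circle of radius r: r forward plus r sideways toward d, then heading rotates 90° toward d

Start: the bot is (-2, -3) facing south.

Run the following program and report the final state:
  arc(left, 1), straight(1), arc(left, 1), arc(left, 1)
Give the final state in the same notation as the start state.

initial: (-2, -3) facing south
step 1 (arc(left, 1)): (-1, -4) facing east
step 2 (straight(1)): (0, -4) facing east
step 3 (arc(left, 1)): (1, -3) facing north
step 4 (arc(left, 1)): (0, -2) facing west

(0, -2) facing west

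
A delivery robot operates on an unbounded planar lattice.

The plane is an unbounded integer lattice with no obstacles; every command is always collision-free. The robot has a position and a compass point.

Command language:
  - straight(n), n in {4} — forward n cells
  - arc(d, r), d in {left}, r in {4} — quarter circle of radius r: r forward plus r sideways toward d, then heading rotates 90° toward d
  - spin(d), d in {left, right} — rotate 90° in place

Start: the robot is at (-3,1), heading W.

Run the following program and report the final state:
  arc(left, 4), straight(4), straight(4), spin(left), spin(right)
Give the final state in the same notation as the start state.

at (-7,-11), heading S

begin: at (-3,1), heading W
[1] after arc(left, 4): at (-7,-3), heading S
[2] after straight(4): at (-7,-7), heading S
[3] after straight(4): at (-7,-11), heading S
[4] after spin(left): at (-7,-11), heading E
[5] after spin(right): at (-7,-11), heading S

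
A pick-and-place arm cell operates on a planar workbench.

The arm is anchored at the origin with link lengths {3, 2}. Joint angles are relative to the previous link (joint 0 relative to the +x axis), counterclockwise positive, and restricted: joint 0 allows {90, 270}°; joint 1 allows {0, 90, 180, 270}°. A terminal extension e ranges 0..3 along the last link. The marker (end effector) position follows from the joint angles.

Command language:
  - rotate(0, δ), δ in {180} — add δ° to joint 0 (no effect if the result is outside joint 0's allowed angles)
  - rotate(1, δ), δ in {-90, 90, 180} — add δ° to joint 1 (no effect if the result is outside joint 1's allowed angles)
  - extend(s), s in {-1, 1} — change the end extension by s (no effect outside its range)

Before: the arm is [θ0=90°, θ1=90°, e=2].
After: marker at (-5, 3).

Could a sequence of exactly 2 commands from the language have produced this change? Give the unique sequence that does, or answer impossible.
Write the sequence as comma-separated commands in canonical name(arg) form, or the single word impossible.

from: [θ0=90°, θ1=90°, e=2]
1. extend(1) → [θ0=90°, θ1=90°, e=3]
2. extend(1) → [θ0=90°, θ1=90°, e=3]
no rival 2-sequence matches.

extend(1), extend(1)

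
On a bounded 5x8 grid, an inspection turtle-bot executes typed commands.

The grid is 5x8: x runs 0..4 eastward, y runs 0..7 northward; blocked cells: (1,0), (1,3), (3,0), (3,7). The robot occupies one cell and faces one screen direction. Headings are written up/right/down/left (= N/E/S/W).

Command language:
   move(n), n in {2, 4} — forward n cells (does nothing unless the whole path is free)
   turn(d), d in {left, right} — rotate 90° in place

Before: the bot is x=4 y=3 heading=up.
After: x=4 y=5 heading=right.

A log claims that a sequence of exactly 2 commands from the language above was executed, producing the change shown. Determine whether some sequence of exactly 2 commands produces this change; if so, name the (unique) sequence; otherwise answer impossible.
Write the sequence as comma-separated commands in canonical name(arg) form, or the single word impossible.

move(2), turn(right)

key: running turn(right) before move(2) would end elsewhere — order is forced
t0: x=4 y=3 heading=up
t=1 move(2) ⇒ x=4 y=5 heading=up
t=2 turn(right) ⇒ x=4 y=5 heading=right
all 16 alternatives checked — unique.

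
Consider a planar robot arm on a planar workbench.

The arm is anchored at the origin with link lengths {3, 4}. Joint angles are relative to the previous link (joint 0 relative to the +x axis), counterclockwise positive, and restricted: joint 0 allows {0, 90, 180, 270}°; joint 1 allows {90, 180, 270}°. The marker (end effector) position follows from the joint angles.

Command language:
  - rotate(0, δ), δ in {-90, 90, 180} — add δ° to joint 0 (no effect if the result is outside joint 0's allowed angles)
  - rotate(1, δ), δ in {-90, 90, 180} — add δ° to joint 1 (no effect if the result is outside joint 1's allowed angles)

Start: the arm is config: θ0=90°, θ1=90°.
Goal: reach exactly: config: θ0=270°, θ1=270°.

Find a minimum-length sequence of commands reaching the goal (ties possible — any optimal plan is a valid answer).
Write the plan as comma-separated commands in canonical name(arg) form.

t0: config: θ0=90°, θ1=90°
1. rotate(0, 180) → config: θ0=270°, θ1=90°
2. rotate(1, 180) → config: θ0=270°, θ1=270°
no 1-step plan works, so 2 is optimal.

rotate(0, 180), rotate(1, 180)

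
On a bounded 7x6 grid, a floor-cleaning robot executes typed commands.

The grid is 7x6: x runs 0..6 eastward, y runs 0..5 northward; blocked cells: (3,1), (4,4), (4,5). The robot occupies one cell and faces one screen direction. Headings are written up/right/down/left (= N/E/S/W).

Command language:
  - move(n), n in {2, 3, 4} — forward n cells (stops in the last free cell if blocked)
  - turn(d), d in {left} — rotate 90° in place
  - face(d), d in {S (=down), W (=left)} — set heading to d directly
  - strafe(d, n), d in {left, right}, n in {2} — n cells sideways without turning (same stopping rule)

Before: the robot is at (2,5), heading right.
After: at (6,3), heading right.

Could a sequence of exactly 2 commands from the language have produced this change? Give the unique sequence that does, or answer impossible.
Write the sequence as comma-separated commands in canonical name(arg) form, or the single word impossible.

strafe(right, 2), move(4)

key: order matters: swapping strafe(right, 2) and move(4) lands elsewhere
initial: at (2,5), heading right
step 1 (strafe(right, 2)): at (2,3), heading right
step 2 (move(4)): at (6,3), heading right
uniquely the one of 64 2-step routes that fits.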